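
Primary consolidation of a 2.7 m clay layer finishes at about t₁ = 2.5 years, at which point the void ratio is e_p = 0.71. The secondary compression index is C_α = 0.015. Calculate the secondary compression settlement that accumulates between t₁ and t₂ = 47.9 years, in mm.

Secondary compression: S_s = C_α·H/(1+e_p)·log₁₀(t₂/t₁)
S_s = 0.015×2.7/(1+0.71)×log₁₀(47.9/2.5)
    = 0.02368 × 1.282 = 0.03037 m

S_s ≈ 30.4 mm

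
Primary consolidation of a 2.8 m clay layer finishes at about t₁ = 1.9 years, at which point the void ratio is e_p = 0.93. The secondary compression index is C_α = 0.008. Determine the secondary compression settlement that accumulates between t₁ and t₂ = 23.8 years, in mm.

Secondary compression: S_s = C_α·H/(1+e_p)·log₁₀(t₂/t₁)
S_s = 0.008×2.8/(1+0.93)×log₁₀(23.8/1.9)
    = 0.01161 × 1.098 = 0.01274 m

S_s ≈ 12.7 mm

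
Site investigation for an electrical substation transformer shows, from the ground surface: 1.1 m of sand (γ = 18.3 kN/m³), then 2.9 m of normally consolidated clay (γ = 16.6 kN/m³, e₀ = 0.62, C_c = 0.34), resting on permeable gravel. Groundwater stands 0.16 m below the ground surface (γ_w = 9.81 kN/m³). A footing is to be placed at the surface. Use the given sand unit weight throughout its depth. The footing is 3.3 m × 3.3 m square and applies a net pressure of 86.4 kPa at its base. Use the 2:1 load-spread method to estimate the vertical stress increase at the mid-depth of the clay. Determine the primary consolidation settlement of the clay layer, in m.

S_c ≈ 0.223 m

Mid-depth of clay below the ground surface: z = 1.1 + 2.9/2 = 2.55 m.
Total vertical stress at mid-clay: σ_v = 18.3×1.1 + 16.6×1.45 = 44.2 kPa.
Pore pressure: u = 9.81×(2.55 − 0.16) = 23.446 kPa.
Initial effective stress: σ'_0 = σ_v − u = 44.2 − 23.446 = 20.754 kPa.
Stress increase at mid-clay by the 2:1 spreading method:
Δσ = qBL/((B+z)(L+z)) = 86.4×3.3×3.3/((3.3+2.55)(3.3+2.55)) = 27.493 kPa
Final effective stress: σ'_f = σ'_0 + Δσ = 20.754 + 27.493 = 48.247 kPa.
Normally consolidated clay, so the full stress increment lies on the virgin compression line:
S_c = C_c·H/(1+e₀)·log₁₀(σ'_f/σ'_0) = 0.34×2.9/(1+0.62)×log₁₀(48.247/20.754)
    = 0.60864 × 0.36637 = 0.223 m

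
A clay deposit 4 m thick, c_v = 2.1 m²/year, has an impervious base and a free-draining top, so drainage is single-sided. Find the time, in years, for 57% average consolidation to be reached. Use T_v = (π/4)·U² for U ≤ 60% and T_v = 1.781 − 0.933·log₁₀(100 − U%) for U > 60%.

Drainage path length: H_d = H = 4 m (single drainage).
U ≤ 60%: T_v = (π/4)·U² = (π/4)×0.57² = 0.25518.
t = T_v·H_d²/c_v = 0.25518×4²/2.1 = 1.944 years.

t ≈ 1.94 years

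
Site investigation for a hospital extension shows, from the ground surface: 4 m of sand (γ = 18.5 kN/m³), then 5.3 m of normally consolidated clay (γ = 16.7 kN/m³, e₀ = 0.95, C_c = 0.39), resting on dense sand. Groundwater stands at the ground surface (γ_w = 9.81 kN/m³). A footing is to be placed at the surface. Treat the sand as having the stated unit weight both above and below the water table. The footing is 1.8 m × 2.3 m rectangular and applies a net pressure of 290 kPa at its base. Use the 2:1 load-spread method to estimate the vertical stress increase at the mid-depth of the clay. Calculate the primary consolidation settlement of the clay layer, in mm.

Mid-depth of clay below the ground surface: z = 4 + 5.3/2 = 6.65 m.
Total vertical stress at mid-clay: σ_v = 18.5×4 + 16.7×2.65 = 118.25 kPa.
Pore pressure: u = 9.81×(6.65 − 0) = 65.237 kPa.
Initial effective stress: σ'_0 = σ_v − u = 118.25 − 65.237 = 53.013 kPa.
Stress increase at mid-clay by the 2:1 spreading method:
Δσ = qBL/((B+z)(L+z)) = 290×1.8×2.3/((1.8+6.65)(2.3+6.65)) = 15.875 kPa
Final effective stress: σ'_f = σ'_0 + Δσ = 53.013 + 15.875 = 68.888 kPa.
Normally consolidated clay, so the full stress increment lies on the virgin compression line:
S_c = C_c·H/(1+e₀)·log₁₀(σ'_f/σ'_0) = 0.39×5.3/(1+0.95)×log₁₀(68.888/53.013)
    = 1.06 × 0.11376 = 0.1206 m

S_c ≈ 121 mm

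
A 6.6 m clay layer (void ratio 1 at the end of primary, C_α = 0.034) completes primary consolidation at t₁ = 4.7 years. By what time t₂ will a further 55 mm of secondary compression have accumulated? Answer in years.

S_s = C_α·H/(1+e_p)·log₁₀(t₂/t₁) ⇒ log₁₀(t₂/t₁) = S_s·(1+e_p)/(C_α·H).
log₁₀(t₂/t₁) = 0.055 × (1+1) / (0.034×6.6) = 0.4902
t₂ = t₁ × 10^0.4902 = 4.7 × 3.092 = 14.53 years

t₂ ≈ 14.5 years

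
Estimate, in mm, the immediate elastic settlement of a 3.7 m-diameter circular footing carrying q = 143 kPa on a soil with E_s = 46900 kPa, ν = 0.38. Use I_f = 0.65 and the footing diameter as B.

Immediate (elastic) settlement: S_e = q·B·(1−ν²)/E_s · I_f.
S_e = 143 × 3.7 × (1 − 0.38²) / 46900 × 0.65
    = 143 × 3.7 × 0.8556 / 46900 × 0.65
    = 0.006274 m = 6.274 mm

S_e ≈ 6.27 mm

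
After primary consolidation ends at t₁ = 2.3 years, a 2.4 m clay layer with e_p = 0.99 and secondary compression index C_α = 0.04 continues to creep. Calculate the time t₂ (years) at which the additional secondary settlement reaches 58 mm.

S_s = C_α·H/(1+e_p)·log₁₀(t₂/t₁) ⇒ log₁₀(t₂/t₁) = S_s·(1+e_p)/(C_α·H).
log₁₀(t₂/t₁) = 0.058 × (1+0.99) / (0.04×2.4) = 1.202
t₂ = t₁ × 10^1.202 = 2.3 × 15.93 = 36.65 years

t₂ ≈ 36.6 years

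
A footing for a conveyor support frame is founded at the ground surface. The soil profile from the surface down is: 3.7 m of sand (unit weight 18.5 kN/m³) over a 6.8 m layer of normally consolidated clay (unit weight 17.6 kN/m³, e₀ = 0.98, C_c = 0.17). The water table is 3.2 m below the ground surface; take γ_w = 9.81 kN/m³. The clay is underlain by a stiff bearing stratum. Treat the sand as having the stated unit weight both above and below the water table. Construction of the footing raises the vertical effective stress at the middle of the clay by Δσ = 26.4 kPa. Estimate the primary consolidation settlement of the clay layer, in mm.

Mid-depth of clay below the ground surface: z = 3.7 + 6.8/2 = 7.1 m.
Total vertical stress at mid-clay: σ_v = 18.5×3.7 + 17.6×3.4 = 128.29 kPa.
Pore pressure: u = 9.81×(7.1 − 3.2) = 38.259 kPa.
Initial effective stress: σ'_0 = σ_v − u = 128.29 − 38.259 = 90.031 kPa.
Final effective stress: σ'_f = σ'_0 + Δσ = 90.031 + 26.4 = 116.43 kPa.
Normally consolidated clay, so the full stress increment lies on the virgin compression line:
S_c = C_c·H/(1+e₀)·log₁₀(σ'_f/σ'_0) = 0.17×6.8/(1+0.98)×log₁₀(116.43/90.031)
    = 0.58384 × 0.11167 = 0.0652 m

S_c ≈ 65.2 mm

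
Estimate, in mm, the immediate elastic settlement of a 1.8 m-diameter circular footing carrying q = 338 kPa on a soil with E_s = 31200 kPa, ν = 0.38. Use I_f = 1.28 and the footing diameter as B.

Immediate (elastic) settlement: S_e = q·B·(1−ν²)/E_s · I_f.
S_e = 338 × 1.8 × (1 − 0.38²) / 31200 × 1.28
    = 338 × 1.8 × 0.8556 / 31200 × 1.28
    = 0.02136 m = 21.36 mm

S_e ≈ 21.4 mm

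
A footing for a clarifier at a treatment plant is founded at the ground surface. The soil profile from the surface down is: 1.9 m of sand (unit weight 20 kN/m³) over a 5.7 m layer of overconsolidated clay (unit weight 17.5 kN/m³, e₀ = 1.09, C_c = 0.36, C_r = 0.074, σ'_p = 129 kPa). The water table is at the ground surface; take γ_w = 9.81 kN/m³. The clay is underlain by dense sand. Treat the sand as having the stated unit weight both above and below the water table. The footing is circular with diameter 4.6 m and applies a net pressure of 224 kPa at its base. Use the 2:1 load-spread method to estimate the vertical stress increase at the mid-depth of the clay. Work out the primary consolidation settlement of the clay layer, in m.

Mid-depth of clay below the ground surface: z = 1.9 + 5.7/2 = 4.75 m.
Total vertical stress at mid-clay: σ_v = 20×1.9 + 17.5×2.85 = 87.875 kPa.
Pore pressure: u = 9.81×(4.75 − 0) = 46.598 kPa.
Initial effective stress: σ'_0 = σ_v − u = 87.875 − 46.598 = 41.277 kPa.
Stress increase at mid-clay by the 2:1 spreading method:
Δσ ≈ qD²/(D+z)² = 224×4.6²/(4.6+4.75)² = 54.218 kPa
Final effective stress: σ'_f = 41.277 + 54.218 = 95.495 kPa.
σ'_f = 95.495 ≤ σ'_p = 129 kPa, so the clay remains overconsolidated and only the recompression index applies:
S_c = C_r·H/(1+e₀)·log₁₀(σ'_f/σ'_0) = 0.074×5.7/2.09×log₁₀(95.495/41.277)
    = 0.20182 × 0.36427 = 0.07352 m

S_c ≈ 0.0735 m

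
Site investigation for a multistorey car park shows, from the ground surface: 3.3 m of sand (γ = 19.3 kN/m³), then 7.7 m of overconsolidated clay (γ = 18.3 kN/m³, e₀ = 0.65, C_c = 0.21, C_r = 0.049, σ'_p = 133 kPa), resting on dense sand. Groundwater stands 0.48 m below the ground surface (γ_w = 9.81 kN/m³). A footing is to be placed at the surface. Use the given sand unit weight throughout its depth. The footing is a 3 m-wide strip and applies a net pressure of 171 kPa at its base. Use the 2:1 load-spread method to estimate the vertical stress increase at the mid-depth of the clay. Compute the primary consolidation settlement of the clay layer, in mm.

S_c ≈ 54.8 mm

Mid-depth of clay below the ground surface: z = 3.3 + 7.7/2 = 7.15 m.
Total vertical stress at mid-clay: σ_v = 19.3×3.3 + 18.3×3.85 = 134.14 kPa.
Pore pressure: u = 9.81×(7.15 − 0.48) = 65.433 kPa.
Initial effective stress: σ'_0 = σ_v − u = 134.14 − 65.433 = 68.707 kPa.
Stress increase at mid-clay by the 2:1 spreading method:
Δσ = qB/(B+z) = 171×3/(3+7.15) = 50.542 kPa
Final effective stress: σ'_f = 68.707 + 50.542 = 119.25 kPa.
σ'_f = 119.25 ≤ σ'_p = 133 kPa, so the clay remains overconsolidated and only the recompression index applies:
S_c = C_r·H/(1+e₀)·log₁₀(σ'_f/σ'_0) = 0.049×7.7/1.65×log₁₀(119.25/68.707)
    = 0.22867 × 0.23946 = 0.05476 m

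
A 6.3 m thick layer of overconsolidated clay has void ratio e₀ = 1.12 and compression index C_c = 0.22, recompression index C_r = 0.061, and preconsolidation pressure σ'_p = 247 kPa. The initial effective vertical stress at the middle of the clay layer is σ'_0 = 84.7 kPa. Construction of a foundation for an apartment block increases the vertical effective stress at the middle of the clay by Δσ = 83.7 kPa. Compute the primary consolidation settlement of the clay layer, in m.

Final effective stress: σ'_f = 84.7 + 83.7 = 168.4 kPa.
σ'_f = 168.4 ≤ σ'_p = 247 kPa, so the clay remains overconsolidated and only the recompression index applies:
S_c = C_r·H/(1+e₀)·log₁₀(σ'_f/σ'_0) = 0.061×6.3/2.12×log₁₀(168.4/84.7)
    = 0.18127 × 0.29846 = 0.0541 m

S_c ≈ 0.0541 m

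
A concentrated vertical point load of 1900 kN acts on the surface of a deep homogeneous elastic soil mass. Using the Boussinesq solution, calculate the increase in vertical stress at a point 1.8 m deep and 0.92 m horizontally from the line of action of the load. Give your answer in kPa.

Δσ_z ≈ 157 kPa

Boussinesq vertical stress below a point load on an elastic half-space:
Δσ_z = 3P/(2πz²) · [1 + (r/z)²]^(−5/2)
r/z = 0.92/1.8 = 0.51111; [1+(r/z)²]^(−5/2) = 0.55977.
Δσ_z = 3×1900/(2π×1.8²) × 0.55977 = 279.99 × 0.55977 = 156.7 kPa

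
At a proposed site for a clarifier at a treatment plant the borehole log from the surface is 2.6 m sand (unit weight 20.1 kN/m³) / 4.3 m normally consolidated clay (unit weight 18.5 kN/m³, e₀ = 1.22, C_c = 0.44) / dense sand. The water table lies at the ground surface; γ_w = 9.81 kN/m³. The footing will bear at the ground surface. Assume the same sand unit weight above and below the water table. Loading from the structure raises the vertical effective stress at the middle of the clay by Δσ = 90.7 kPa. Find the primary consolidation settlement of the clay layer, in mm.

S_c ≈ 406 mm

Mid-depth of clay below the ground surface: z = 2.6 + 4.3/2 = 4.75 m.
Total vertical stress at mid-clay: σ_v = 20.1×2.6 + 18.5×2.15 = 92.035 kPa.
Pore pressure: u = 9.81×(4.75 − 0) = 46.598 kPa.
Initial effective stress: σ'_0 = σ_v − u = 92.035 − 46.598 = 45.437 kPa.
Final effective stress: σ'_f = σ'_0 + Δσ = 45.437 + 90.7 = 136.14 kPa.
Normally consolidated clay, so the full stress increment lies on the virgin compression line:
S_c = C_c·H/(1+e₀)·log₁₀(σ'_f/σ'_0) = 0.44×4.3/(1+1.22)×log₁₀(136.14/45.437)
    = 0.85225 × 0.47658 = 0.4062 m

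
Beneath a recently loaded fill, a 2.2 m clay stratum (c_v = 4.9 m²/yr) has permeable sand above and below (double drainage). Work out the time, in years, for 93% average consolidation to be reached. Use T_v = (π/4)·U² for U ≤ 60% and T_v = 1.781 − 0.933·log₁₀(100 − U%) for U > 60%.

t ≈ 0.245 years

Drainage path length: H_d = H/2 = 1.1 m (double drainage).
U > 60%: T_v = 1.781 − 0.933·log₁₀(100 − 93) = 0.99252.
t = T_v·H_d²/c_v = 0.99252×1.1²/4.9 = 0.2451 years.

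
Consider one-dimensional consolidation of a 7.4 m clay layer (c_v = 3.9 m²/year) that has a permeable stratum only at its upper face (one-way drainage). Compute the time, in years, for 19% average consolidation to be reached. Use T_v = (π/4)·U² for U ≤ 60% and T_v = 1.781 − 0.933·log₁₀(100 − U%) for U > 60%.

t ≈ 0.398 years

Drainage path length: H_d = H = 7.4 m (single drainage).
U ≤ 60%: T_v = (π/4)·U² = (π/4)×0.19² = 0.028353.
t = T_v·H_d²/c_v = 0.028353×7.4²/3.9 = 0.3981 years.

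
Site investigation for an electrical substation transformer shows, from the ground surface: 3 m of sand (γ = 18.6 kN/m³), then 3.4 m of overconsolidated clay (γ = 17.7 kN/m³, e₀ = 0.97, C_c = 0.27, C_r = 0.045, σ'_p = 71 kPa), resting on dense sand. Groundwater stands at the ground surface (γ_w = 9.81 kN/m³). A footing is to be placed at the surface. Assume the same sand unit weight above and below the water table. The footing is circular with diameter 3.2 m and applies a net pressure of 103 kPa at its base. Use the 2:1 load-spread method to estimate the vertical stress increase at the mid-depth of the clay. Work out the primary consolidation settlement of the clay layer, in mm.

S_c ≈ 11.9 mm

Mid-depth of clay below the ground surface: z = 3 + 3.4/2 = 4.7 m.
Total vertical stress at mid-clay: σ_v = 18.6×3 + 17.7×1.7 = 85.89 kPa.
Pore pressure: u = 9.81×(4.7 − 0) = 46.107 kPa.
Initial effective stress: σ'_0 = σ_v − u = 85.89 − 46.107 = 39.783 kPa.
Stress increase at mid-clay by the 2:1 spreading method:
Δσ ≈ qD²/(D+z)² = 103×3.2²/(3.2+4.7)² = 16.9 kPa
Final effective stress: σ'_f = 39.783 + 16.9 = 56.683 kPa.
σ'_f = 56.683 ≤ σ'_p = 71 kPa, so the clay remains overconsolidated and only the recompression index applies:
S_c = C_r·H/(1+e₀)·log₁₀(σ'_f/σ'_0) = 0.045×3.4/1.97×log₁₀(56.683/39.783)
    = 0.077665 × 0.15376 = 0.01194 m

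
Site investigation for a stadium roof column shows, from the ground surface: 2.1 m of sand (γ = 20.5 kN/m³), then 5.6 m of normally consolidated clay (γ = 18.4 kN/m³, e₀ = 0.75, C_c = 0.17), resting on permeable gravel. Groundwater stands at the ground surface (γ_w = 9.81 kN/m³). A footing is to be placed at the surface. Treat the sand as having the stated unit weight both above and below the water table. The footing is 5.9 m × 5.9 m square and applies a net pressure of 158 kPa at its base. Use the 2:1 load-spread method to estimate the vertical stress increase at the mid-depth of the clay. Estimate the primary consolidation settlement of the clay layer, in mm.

S_c ≈ 165 mm

Mid-depth of clay below the ground surface: z = 2.1 + 5.6/2 = 4.9 m.
Total vertical stress at mid-clay: σ_v = 20.5×2.1 + 18.4×2.8 = 94.57 kPa.
Pore pressure: u = 9.81×(4.9 − 0) = 48.069 kPa.
Initial effective stress: σ'_0 = σ_v − u = 94.57 − 48.069 = 46.501 kPa.
Stress increase at mid-clay by the 2:1 spreading method:
Δσ = qBL/((B+z)(L+z)) = 158×5.9×5.9/((5.9+4.9)(5.9+4.9)) = 47.153 kPa
Final effective stress: σ'_f = σ'_0 + Δσ = 46.501 + 47.153 = 93.654 kPa.
Normally consolidated clay, so the full stress increment lies on the virgin compression line:
S_c = C_c·H/(1+e₀)·log₁₀(σ'_f/σ'_0) = 0.17×5.6/(1+0.75)×log₁₀(93.654/46.501)
    = 0.544 × 0.30406 = 0.1654 m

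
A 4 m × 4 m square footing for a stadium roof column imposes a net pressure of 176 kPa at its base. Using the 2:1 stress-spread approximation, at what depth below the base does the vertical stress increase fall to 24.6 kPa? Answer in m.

z ≈ 6.7 m

2:1 spreading — at depth z the loaded area has grown by z in each plan dimension:
qB²/(B+z)² = Δσ_z ⇒ z = B(√(q/Δσ_z) − 1) = 4×(√(176/24.6) − 1) = 6.699 m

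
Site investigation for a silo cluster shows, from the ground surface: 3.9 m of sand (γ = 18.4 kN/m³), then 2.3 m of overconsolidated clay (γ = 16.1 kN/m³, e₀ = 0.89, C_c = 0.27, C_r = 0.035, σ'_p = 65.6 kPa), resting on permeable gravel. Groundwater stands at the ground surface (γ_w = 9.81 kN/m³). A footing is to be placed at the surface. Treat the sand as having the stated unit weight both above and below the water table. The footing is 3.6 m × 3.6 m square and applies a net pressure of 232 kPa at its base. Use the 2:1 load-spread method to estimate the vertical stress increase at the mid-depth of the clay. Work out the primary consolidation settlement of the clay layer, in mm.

S_c ≈ 38.8 mm

Mid-depth of clay below the ground surface: z = 3.9 + 2.3/2 = 5.05 m.
Total vertical stress at mid-clay: σ_v = 18.4×3.9 + 16.1×1.15 = 90.275 kPa.
Pore pressure: u = 9.81×(5.05 − 0) = 49.541 kPa.
Initial effective stress: σ'_0 = σ_v − u = 90.275 − 49.541 = 40.734 kPa.
Stress increase at mid-clay by the 2:1 spreading method:
Δσ = qBL/((B+z)(L+z)) = 232×3.6×3.6/((3.6+5.05)(3.6+5.05)) = 40.185 kPa
Final effective stress: σ'_f = 40.734 + 40.185 = 80.919 kPa.
σ'_f = 80.919 > σ'_p = 65.6 kPa, so the stress path crosses the preconsolidation pressure — recompression up to σ'_p, then virgin compression beyond:
S_c = H/(1+e₀)·[C_r·log₁₀(σ'_p/σ'_0) + C_c·log₁₀(σ'_f/σ'_p)]
    = 2.3/1.89 × [0.035×log₁₀(65.6/40.734) + 0.27×log₁₀(80.919/65.6)]
    = 1.2169 × [0.0072431 + 0.02461] = 0.03876 m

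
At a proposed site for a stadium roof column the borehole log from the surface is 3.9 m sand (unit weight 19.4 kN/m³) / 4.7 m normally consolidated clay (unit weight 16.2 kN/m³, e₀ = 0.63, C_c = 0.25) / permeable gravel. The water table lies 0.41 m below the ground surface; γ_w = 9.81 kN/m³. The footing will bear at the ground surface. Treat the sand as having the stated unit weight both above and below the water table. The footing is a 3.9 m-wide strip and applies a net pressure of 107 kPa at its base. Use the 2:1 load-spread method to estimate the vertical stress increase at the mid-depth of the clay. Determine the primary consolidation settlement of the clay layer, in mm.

S_c ≈ 171 mm

Mid-depth of clay below the ground surface: z = 3.9 + 4.7/2 = 6.25 m.
Total vertical stress at mid-clay: σ_v = 19.4×3.9 + 16.2×2.35 = 113.73 kPa.
Pore pressure: u = 9.81×(6.25 − 0.41) = 57.29 kPa.
Initial effective stress: σ'_0 = σ_v − u = 113.73 − 57.29 = 56.44 kPa.
Stress increase at mid-clay by the 2:1 spreading method:
Δσ = qB/(B+z) = 107×3.9/(3.9+6.25) = 41.113 kPa
Final effective stress: σ'_f = σ'_0 + Δσ = 56.44 + 41.113 = 97.553 kPa.
Normally consolidated clay, so the full stress increment lies on the virgin compression line:
S_c = C_c·H/(1+e₀)·log₁₀(σ'_f/σ'_0) = 0.25×4.7/(1+0.63)×log₁₀(97.553/56.44)
    = 0.72086 × 0.23765 = 0.1713 m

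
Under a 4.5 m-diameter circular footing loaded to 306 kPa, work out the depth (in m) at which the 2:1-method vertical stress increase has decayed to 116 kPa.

z ≈ 2.81 m

2:1 spreading — at depth z the loaded area has grown by z in each plan dimension:
qD²/(D+z)² = Δσ_z ⇒ z = D(√(q/Δσ_z) − 1) = 4.5×(√(306/116) − 1) = 2.809 m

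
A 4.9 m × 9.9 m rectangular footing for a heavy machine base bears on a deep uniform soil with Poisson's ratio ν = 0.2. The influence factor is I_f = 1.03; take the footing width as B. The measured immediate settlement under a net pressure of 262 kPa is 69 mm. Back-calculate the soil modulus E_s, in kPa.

E_s ≈ 18400 kPa

S_e = q·B·(1−ν²)/E_s · I_f  ⇒  E_s = q·B·(1−ν²)·I_f / S_e.
E_s = 262 × 4.9 × 0.96 × 1.03 / 0.069 = 18400 kPa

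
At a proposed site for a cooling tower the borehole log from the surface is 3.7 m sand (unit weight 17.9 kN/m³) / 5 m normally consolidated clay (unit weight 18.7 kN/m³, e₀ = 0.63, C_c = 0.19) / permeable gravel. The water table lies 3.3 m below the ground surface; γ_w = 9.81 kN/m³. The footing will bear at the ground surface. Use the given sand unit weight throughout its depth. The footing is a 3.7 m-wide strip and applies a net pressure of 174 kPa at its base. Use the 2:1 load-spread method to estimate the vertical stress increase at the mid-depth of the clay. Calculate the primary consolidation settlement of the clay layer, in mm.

S_c ≈ 144 mm

Mid-depth of clay below the ground surface: z = 3.7 + 5/2 = 6.2 m.
Total vertical stress at mid-clay: σ_v = 17.9×3.7 + 18.7×2.5 = 112.98 kPa.
Pore pressure: u = 9.81×(6.2 − 3.3) = 28.449 kPa.
Initial effective stress: σ'_0 = σ_v − u = 112.98 − 28.449 = 84.531 kPa.
Stress increase at mid-clay by the 2:1 spreading method:
Δσ = qB/(B+z) = 174×3.7/(3.7+6.2) = 65.03 kPa
Final effective stress: σ'_f = σ'_0 + Δσ = 84.531 + 65.03 = 149.56 kPa.
Normally consolidated clay, so the full stress increment lies on the virgin compression line:
S_c = C_c·H/(1+e₀)·log₁₀(σ'_f/σ'_0) = 0.19×5/(1+0.63)×log₁₀(149.56/84.531)
    = 0.58282 × 0.2478 = 0.1444 m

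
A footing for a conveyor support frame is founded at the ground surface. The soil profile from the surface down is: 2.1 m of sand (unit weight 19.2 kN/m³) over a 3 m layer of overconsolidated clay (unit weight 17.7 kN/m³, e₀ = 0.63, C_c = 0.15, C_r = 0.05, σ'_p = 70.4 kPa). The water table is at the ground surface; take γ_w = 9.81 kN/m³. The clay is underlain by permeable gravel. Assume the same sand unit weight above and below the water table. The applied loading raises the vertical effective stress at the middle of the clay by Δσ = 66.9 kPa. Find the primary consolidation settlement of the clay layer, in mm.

S_c ≈ 72.3 mm

Mid-depth of clay below the ground surface: z = 2.1 + 3/2 = 3.6 m.
Total vertical stress at mid-clay: σ_v = 19.2×2.1 + 17.7×1.5 = 66.87 kPa.
Pore pressure: u = 9.81×(3.6 − 0) = 35.316 kPa.
Initial effective stress: σ'_0 = σ_v − u = 66.87 − 35.316 = 31.554 kPa.
Final effective stress: σ'_f = 31.554 + 66.9 = 98.454 kPa.
σ'_f = 98.454 > σ'_p = 70.4 kPa, so the stress path crosses the preconsolidation pressure — recompression up to σ'_p, then virgin compression beyond:
S_c = H/(1+e₀)·[C_r·log₁₀(σ'_p/σ'_0) + C_c·log₁₀(σ'_f/σ'_p)]
    = 3/1.63 × [0.05×log₁₀(70.4/31.554) + 0.15×log₁₀(98.454/70.4)]
    = 1.8405 × [0.017426 + 0.021849] = 0.07229 m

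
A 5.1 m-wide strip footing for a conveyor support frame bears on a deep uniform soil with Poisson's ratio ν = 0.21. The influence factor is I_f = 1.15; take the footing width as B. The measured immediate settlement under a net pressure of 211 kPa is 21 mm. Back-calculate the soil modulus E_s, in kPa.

E_s ≈ 56300 kPa

S_e = q·B·(1−ν²)/E_s · I_f  ⇒  E_s = q·B·(1−ν²)·I_f / S_e.
E_s = 211 × 5.1 × 0.9559 × 1.15 / 0.021 = 56330 kPa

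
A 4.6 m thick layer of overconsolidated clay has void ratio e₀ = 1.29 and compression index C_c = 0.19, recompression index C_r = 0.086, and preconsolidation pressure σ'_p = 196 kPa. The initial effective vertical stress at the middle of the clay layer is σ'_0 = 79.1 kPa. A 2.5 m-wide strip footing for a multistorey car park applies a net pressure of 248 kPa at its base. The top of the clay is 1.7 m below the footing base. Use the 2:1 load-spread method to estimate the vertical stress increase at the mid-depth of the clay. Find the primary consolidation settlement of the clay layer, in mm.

S_c ≈ 59.4 mm

Mid-depth of clay below the footing base: z = 1.7 + 4.6/2 = 4 m.
Stress increase at mid-clay by the 2:1 spreading method:
Δσ = qB/(B+z) = 248×2.5/(2.5+4) = 95.385 kPa
Final effective stress: σ'_f = 79.1 + 95.385 = 174.49 kPa.
σ'_f = 174.49 ≤ σ'_p = 196 kPa, so the clay remains overconsolidated and only the recompression index applies:
S_c = C_r·H/(1+e₀)·log₁₀(σ'_f/σ'_0) = 0.086×4.6/2.29×log₁₀(174.49/79.1)
    = 0.17275 × 0.34359 = 0.05935 m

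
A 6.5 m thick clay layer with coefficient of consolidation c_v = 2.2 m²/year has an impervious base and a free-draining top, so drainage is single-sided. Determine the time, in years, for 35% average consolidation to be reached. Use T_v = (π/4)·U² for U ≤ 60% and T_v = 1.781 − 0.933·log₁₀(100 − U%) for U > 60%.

t ≈ 1.85 years

Drainage path length: H_d = H = 6.5 m (single drainage).
U ≤ 60%: T_v = (π/4)·U² = (π/4)×0.35² = 0.096211.
t = T_v·H_d²/c_v = 0.096211×6.5²/2.2 = 1.848 years.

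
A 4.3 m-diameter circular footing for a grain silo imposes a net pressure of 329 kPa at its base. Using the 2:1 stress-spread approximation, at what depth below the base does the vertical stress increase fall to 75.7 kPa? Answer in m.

z ≈ 4.66 m

2:1 spreading — at depth z the loaded area has grown by z in each plan dimension:
qD²/(D+z)² = Δσ_z ⇒ z = D(√(q/Δσ_z) − 1) = 4.3×(√(329/75.7) − 1) = 4.664 m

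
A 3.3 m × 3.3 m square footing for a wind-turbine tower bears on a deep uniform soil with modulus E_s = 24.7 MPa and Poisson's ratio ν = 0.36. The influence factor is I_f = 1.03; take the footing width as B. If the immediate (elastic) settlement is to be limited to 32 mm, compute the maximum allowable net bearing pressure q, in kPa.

E_s = 24.7 MPa = 24700 kPa.
S_e = q·B·(1−ν²)/E_s · I_f  ⇒  q = S_e·E_s / (B·(1−ν²)·I_f).
q = 0.032 × 24700 / (3.3 × 0.8704 × 1.03) = 267.2 kPa

q ≈ 267 kPa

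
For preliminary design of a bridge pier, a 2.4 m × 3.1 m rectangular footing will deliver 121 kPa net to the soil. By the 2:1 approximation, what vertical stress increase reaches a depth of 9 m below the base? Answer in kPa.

By the 2:1 method the load spreads at 1 horizontal : 2 vertical, so at depth z the loaded area has grown by z in each plan dimension:
Δσ = qBL/((B+z)(L+z)) = 121×2.4×3.1/((2.4+9)(3.1+9)) = 6.5263 kPa

Δσ_z ≈ 6.53 kPa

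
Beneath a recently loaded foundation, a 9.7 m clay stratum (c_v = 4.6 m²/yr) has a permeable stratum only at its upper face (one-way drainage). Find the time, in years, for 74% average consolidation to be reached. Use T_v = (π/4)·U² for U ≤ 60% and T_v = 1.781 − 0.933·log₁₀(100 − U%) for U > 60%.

t ≈ 9.43 years

Drainage path length: H_d = H = 9.7 m (single drainage).
U > 60%: T_v = 1.781 − 0.933·log₁₀(100 − 74) = 0.46083.
t = T_v·H_d²/c_v = 0.46083×9.7²/4.6 = 9.426 years.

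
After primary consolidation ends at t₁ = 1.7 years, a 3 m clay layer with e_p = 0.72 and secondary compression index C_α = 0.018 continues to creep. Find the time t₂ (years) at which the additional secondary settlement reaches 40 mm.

S_s = C_α·H/(1+e_p)·log₁₀(t₂/t₁) ⇒ log₁₀(t₂/t₁) = S_s·(1+e_p)/(C_α·H).
log₁₀(t₂/t₁) = 0.04 × (1+0.72) / (0.018×3) = 1.274
t₂ = t₁ × 10^1.274 = 1.7 × 18.8 = 31.95 years

t₂ ≈ 32 years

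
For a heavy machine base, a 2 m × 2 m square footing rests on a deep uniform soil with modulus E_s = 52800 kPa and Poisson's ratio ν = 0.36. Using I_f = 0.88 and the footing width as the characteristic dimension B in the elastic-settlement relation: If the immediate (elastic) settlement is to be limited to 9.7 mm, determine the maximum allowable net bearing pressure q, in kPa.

S_e = q·B·(1−ν²)/E_s · I_f  ⇒  q = S_e·E_s / (B·(1−ν²)·I_f).
q = 0.0097 × 52800 / (2 × 0.8704 × 0.88) = 334.3 kPa

q ≈ 334 kPa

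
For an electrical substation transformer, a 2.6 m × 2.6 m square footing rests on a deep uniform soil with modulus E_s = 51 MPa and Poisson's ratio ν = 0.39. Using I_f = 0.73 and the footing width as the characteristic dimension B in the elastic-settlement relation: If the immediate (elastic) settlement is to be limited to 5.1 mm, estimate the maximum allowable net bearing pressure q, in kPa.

q ≈ 162 kPa

E_s = 51 MPa = 51000 kPa.
S_e = q·B·(1−ν²)/E_s · I_f  ⇒  q = S_e·E_s / (B·(1−ν²)·I_f).
q = 0.0051 × 51000 / (2.6 × 0.8479 × 0.73) = 161.6 kPa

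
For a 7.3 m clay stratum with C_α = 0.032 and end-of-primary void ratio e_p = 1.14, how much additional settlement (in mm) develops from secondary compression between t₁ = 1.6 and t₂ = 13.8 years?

S_s ≈ 102 mm

Secondary compression: S_s = C_α·H/(1+e_p)·log₁₀(t₂/t₁)
S_s = 0.032×7.3/(1+1.14)×log₁₀(13.8/1.6)
    = 0.1092 × 0.9358 = 0.1021 m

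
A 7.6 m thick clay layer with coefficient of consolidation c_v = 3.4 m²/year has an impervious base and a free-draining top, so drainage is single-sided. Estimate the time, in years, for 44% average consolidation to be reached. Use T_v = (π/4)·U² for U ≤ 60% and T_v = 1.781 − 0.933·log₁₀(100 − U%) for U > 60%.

t ≈ 2.58 years

Drainage path length: H_d = H = 7.6 m (single drainage).
U ≤ 60%: T_v = (π/4)·U² = (π/4)×0.44² = 0.15205.
t = T_v·H_d²/c_v = 0.15205×7.6²/3.4 = 2.583 years.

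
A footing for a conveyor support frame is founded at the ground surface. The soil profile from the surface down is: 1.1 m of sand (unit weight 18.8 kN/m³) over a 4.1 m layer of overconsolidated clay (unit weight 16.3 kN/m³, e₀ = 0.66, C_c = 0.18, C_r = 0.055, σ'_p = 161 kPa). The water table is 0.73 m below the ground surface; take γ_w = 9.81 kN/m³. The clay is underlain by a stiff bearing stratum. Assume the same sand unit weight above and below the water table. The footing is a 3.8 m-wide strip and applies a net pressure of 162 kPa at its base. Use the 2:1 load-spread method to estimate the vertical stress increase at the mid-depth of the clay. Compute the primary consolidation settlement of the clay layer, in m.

S_c ≈ 0.0806 m

Mid-depth of clay below the ground surface: z = 1.1 + 4.1/2 = 3.15 m.
Total vertical stress at mid-clay: σ_v = 18.8×1.1 + 16.3×2.05 = 54.095 kPa.
Pore pressure: u = 9.81×(3.15 − 0.73) = 23.74 kPa.
Initial effective stress: σ'_0 = σ_v − u = 54.095 − 23.74 = 30.355 kPa.
Stress increase at mid-clay by the 2:1 spreading method:
Δσ = qB/(B+z) = 162×3.8/(3.8+3.15) = 88.576 kPa
Final effective stress: σ'_f = 30.355 + 88.576 = 118.93 kPa.
σ'_f = 118.93 ≤ σ'_p = 161 kPa, so the clay remains overconsolidated and only the recompression index applies:
S_c = C_r·H/(1+e₀)·log₁₀(σ'_f/σ'_0) = 0.055×4.1/1.66×log₁₀(118.93/30.355)
    = 0.13584 × 0.59306 = 0.08056 m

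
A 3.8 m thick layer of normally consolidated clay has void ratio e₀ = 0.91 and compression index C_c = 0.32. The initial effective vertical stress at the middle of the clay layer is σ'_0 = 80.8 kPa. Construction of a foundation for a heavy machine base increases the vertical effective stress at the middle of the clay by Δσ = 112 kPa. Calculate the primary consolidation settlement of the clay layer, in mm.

Final effective stress: σ'_f = σ'_0 + Δσ = 80.8 + 112 = 192.8 kPa.
Normally consolidated clay, so the full stress increment lies on the virgin compression line:
S_c = C_c·H/(1+e₀)·log₁₀(σ'_f/σ'_0) = 0.32×3.8/(1+0.91)×log₁₀(192.8/80.8)
    = 0.63665 × 0.3777 = 0.2405 m

S_c ≈ 240 mm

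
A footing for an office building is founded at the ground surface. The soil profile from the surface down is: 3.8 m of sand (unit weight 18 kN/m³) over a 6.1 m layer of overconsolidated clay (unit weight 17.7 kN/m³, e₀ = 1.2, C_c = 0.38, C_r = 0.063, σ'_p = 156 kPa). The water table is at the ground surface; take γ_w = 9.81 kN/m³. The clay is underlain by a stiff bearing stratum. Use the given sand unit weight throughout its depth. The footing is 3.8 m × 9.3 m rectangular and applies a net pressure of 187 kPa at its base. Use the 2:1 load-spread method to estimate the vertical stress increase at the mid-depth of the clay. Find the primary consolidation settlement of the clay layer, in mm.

S_c ≈ 40.1 mm

Mid-depth of clay below the ground surface: z = 3.8 + 6.1/2 = 6.85 m.
Total vertical stress at mid-clay: σ_v = 18×3.8 + 17.7×3.05 = 122.38 kPa.
Pore pressure: u = 9.81×(6.85 − 0) = 67.198 kPa.
Initial effective stress: σ'_0 = σ_v − u = 122.38 − 67.198 = 55.182 kPa.
Stress increase at mid-clay by the 2:1 spreading method:
Δσ = qBL/((B+z)(L+z)) = 187×3.8×9.3/((3.8+6.85)(9.3+6.85)) = 38.423 kPa
Final effective stress: σ'_f = 55.182 + 38.423 = 93.605 kPa.
σ'_f = 93.605 ≤ σ'_p = 156 kPa, so the clay remains overconsolidated and only the recompression index applies:
S_c = C_r·H/(1+e₀)·log₁₀(σ'_f/σ'_0) = 0.063×6.1/2.2×log₁₀(93.605/55.182)
    = 0.17468 × 0.2295 = 0.04009 m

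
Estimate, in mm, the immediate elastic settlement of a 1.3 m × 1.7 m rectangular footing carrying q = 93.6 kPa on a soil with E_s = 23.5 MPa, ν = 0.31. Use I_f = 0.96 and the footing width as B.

Immediate (elastic) settlement: S_e = q·B·(1−ν²)/E_s · I_f.
E_s = 23.5 MPa = 23500 kPa.
S_e = 93.6 × 1.3 × (1 − 0.31²) / 23500 × 0.96
    = 93.6 × 1.3 × 0.9039 / 23500 × 0.96
    = 0.004493 m = 4.493 mm

S_e ≈ 4.49 mm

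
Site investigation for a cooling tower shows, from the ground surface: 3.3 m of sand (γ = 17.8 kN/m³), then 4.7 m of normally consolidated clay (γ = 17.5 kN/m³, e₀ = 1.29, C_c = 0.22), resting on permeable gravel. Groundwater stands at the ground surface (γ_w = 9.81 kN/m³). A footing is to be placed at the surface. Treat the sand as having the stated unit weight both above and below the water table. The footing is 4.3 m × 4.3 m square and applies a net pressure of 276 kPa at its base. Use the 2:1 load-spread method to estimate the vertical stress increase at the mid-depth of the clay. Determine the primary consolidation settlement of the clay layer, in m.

S_c ≈ 0.151 m

Mid-depth of clay below the ground surface: z = 3.3 + 4.7/2 = 5.65 m.
Total vertical stress at mid-clay: σ_v = 17.8×3.3 + 17.5×2.35 = 99.865 kPa.
Pore pressure: u = 9.81×(5.65 − 0) = 55.427 kPa.
Initial effective stress: σ'_0 = σ_v − u = 99.865 − 55.427 = 44.438 kPa.
Stress increase at mid-clay by the 2:1 spreading method:
Δσ = qBL/((B+z)(L+z)) = 276×4.3×4.3/((4.3+5.65)(4.3+5.65)) = 51.547 kPa
Final effective stress: σ'_f = σ'_0 + Δσ = 44.438 + 51.547 = 95.985 kPa.
Normally consolidated clay, so the full stress increment lies on the virgin compression line:
S_c = C_c·H/(1+e₀)·log₁₀(σ'_f/σ'_0) = 0.22×4.7/(1+1.29)×log₁₀(95.985/44.438)
    = 0.45153 × 0.33445 = 0.151 m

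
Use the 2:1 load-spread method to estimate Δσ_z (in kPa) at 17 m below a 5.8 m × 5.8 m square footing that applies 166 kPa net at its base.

Δσ_z ≈ 10.7 kPa

By the 2:1 method the load spreads at 1 horizontal : 2 vertical, so at depth z the loaded area has grown by z in each plan dimension:
Δσ = qBL/((B+z)(L+z)) = 166×5.8×5.8/((5.8+17)(5.8+17)) = 10.742 kPa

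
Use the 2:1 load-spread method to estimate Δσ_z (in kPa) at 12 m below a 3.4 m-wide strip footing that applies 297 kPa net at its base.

By the 2:1 method the load spreads at 1 horizontal : 2 vertical, so at depth z the loaded area has grown by z in each plan dimension:
Δσ = qB/(B+z) = 297×3.4/(3.4+12) = 65.571 kPa

Δσ_z ≈ 65.6 kPa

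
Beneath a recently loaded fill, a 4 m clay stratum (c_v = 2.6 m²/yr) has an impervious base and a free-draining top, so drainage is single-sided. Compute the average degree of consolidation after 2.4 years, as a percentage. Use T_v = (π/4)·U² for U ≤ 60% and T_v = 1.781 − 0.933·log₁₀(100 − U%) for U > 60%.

Drainage path length: H_d = H = 4 m (single drainage).
T_v = c_v·t/H_d² = 2.6×2.4/4² = 0.39.
T_v = 0.39 corresponds to the U > 60% branch:
U = 1 − 10^((1.781 − T_v)/0.933)/100 = 0.6903

U ≈ 69 %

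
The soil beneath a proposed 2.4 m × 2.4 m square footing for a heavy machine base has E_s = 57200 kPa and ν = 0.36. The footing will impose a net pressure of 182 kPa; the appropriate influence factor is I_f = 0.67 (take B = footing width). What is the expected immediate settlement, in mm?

Immediate (elastic) settlement: S_e = q·B·(1−ν²)/E_s · I_f.
S_e = 182 × 2.4 × (1 − 0.36²) / 57200 × 0.67
    = 182 × 2.4 × 0.8704 / 57200 × 0.67
    = 0.004453 m = 4.453 mm

S_e ≈ 4.45 mm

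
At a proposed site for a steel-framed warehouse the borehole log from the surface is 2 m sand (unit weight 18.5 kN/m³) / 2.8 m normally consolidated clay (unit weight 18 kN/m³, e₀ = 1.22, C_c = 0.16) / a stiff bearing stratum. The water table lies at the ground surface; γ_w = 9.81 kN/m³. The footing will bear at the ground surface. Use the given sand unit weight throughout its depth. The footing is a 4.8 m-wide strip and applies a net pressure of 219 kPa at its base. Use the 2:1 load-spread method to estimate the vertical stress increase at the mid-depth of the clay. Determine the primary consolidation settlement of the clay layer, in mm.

S_c ≈ 149 mm

Mid-depth of clay below the ground surface: z = 2 + 2.8/2 = 3.4 m.
Total vertical stress at mid-clay: σ_v = 18.5×2 + 18×1.4 = 62.2 kPa.
Pore pressure: u = 9.81×(3.4 − 0) = 33.354 kPa.
Initial effective stress: σ'_0 = σ_v − u = 62.2 − 33.354 = 28.846 kPa.
Stress increase at mid-clay by the 2:1 spreading method:
Δσ = qB/(B+z) = 219×4.8/(4.8+3.4) = 128.2 kPa
Final effective stress: σ'_f = σ'_0 + Δσ = 28.846 + 128.2 = 157.05 kPa.
Normally consolidated clay, so the full stress increment lies on the virgin compression line:
S_c = C_c·H/(1+e₀)·log₁₀(σ'_f/σ'_0) = 0.16×2.8/(1+1.22)×log₁₀(157.05/28.846)
    = 0.2018 × 0.73595 = 0.1485 m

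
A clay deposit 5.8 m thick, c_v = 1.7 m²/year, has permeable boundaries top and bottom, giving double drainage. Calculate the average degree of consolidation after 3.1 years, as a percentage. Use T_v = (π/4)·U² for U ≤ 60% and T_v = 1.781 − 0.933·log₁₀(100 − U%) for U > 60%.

Drainage path length: H_d = H/2 = 2.9 m (double drainage).
T_v = c_v·t/H_d² = 1.7×3.1/2.9² = 0.62663.
T_v = 0.62663 corresponds to the U > 60% branch:
U = 1 − 10^((1.781 − T_v)/0.933)/100 = 0.8273

U ≈ 82.7 %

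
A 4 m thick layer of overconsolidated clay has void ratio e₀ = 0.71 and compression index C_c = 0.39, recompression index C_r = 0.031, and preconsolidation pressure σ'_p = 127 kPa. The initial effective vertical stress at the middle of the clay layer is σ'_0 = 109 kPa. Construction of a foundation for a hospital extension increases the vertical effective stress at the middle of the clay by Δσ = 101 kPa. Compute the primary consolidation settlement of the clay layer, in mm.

Final effective stress: σ'_f = 109 + 101 = 210 kPa.
σ'_f = 210 > σ'_p = 127 kPa, so the stress path crosses the preconsolidation pressure — recompression up to σ'_p, then virgin compression beyond:
S_c = H/(1+e₀)·[C_r·log₁₀(σ'_p/σ'_0) + C_c·log₁₀(σ'_f/σ'_p)]
    = 4/1.71 × [0.031×log₁₀(127/109) + 0.39×log₁₀(210/127)]
    = 2.3392 × [0.0020577 + 0.085182] = 0.2041 m

S_c ≈ 204 mm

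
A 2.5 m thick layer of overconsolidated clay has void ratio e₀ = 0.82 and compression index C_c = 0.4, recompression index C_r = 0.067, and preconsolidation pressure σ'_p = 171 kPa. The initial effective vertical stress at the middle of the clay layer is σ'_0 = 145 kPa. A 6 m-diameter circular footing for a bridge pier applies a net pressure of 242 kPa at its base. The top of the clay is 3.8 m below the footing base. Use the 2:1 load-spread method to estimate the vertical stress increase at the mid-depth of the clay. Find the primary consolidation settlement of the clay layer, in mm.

Mid-depth of clay below the footing base: z = 3.8 + 2.5/2 = 5.05 m.
Stress increase at mid-clay by the 2:1 spreading method:
Δσ ≈ qD²/(D+z)² = 242×6²/(6+5.05)² = 71.35 kPa
Final effective stress: σ'_f = 145 + 71.35 = 216.35 kPa.
σ'_f = 216.35 > σ'_p = 171 kPa, so the stress path crosses the preconsolidation pressure — recompression up to σ'_p, then virgin compression beyond:
S_c = H/(1+e₀)·[C_r·log₁₀(σ'_p/σ'_0) + C_c·log₁₀(σ'_f/σ'_p)]
    = 2.5/1.82 × [0.067×log₁₀(171/145) + 0.4×log₁₀(216.35/171)]
    = 1.3736 × [0.0047991 + 0.040864] = 0.06272 m

S_c ≈ 62.7 mm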